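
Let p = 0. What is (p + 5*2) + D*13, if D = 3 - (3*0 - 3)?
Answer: 88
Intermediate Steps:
D = 6 (D = 3 - (0 - 3) = 3 - 1*(-3) = 3 + 3 = 6)
(p + 5*2) + D*13 = (0 + 5*2) + 6*13 = (0 + 10) + 78 = 10 + 78 = 88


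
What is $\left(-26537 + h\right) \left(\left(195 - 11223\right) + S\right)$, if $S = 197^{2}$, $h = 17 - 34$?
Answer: $-737696674$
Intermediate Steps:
$h = -17$ ($h = 17 - 34 = -17$)
$S = 38809$
$\left(-26537 + h\right) \left(\left(195 - 11223\right) + S\right) = \left(-26537 - 17\right) \left(\left(195 - 11223\right) + 38809\right) = - 26554 \left(\left(195 - 11223\right) + 38809\right) = - 26554 \left(-11028 + 38809\right) = \left(-26554\right) 27781 = -737696674$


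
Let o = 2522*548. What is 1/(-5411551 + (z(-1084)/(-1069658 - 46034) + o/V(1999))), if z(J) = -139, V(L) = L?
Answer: -2230268308/12067668743325095 ≈ -1.8481e-7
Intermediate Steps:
o = 1382056
1/(-5411551 + (z(-1084)/(-1069658 - 46034) + o/V(1999))) = 1/(-5411551 + (-139/(-1069658 - 46034) + 1382056/1999)) = 1/(-5411551 + (-139/(-1115692) + 1382056*(1/1999))) = 1/(-5411551 + (-139*(-1/1115692) + 1382056/1999)) = 1/(-5411551 + (139/1115692 + 1382056/1999)) = 1/(-5411551 + 1541949100613/2230268308) = 1/(-12067668743325095/2230268308) = -2230268308/12067668743325095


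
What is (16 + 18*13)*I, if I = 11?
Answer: 2750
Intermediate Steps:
(16 + 18*13)*I = (16 + 18*13)*11 = (16 + 234)*11 = 250*11 = 2750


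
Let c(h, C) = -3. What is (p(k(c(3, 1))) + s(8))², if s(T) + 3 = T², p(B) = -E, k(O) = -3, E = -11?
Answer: 5184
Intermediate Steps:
p(B) = 11 (p(B) = -1*(-11) = 11)
s(T) = -3 + T²
(p(k(c(3, 1))) + s(8))² = (11 + (-3 + 8²))² = (11 + (-3 + 64))² = (11 + 61)² = 72² = 5184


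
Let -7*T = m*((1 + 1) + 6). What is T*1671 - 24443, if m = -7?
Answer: -11075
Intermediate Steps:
T = 8 (T = -(-1)*((1 + 1) + 6) = -(-1)*(2 + 6) = -(-1)*8 = -⅐*(-56) = 8)
T*1671 - 24443 = 8*1671 - 24443 = 13368 - 24443 = -11075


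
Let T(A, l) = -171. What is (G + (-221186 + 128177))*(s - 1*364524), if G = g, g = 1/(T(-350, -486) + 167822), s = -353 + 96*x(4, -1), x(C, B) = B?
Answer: 5691042915769834/167651 ≈ 3.3946e+10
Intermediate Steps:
s = -449 (s = -353 + 96*(-1) = -353 - 96 = -449)
g = 1/167651 (g = 1/(-171 + 167822) = 1/167651 ≈ 5.9648e-6)
G = 1/167651 ≈ 5.9648e-6
(G + (-221186 + 128177))*(s - 1*364524) = (1/167651 + (-221186 + 128177))*(-449 - 1*364524) = (1/167651 - 93009)*(-449 - 364524) = -15593051858/167651*(-364973) = 5691042915769834/167651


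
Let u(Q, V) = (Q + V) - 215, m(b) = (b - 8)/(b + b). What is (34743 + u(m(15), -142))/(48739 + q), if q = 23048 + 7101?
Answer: 1031587/2366640 ≈ 0.43589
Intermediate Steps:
q = 30149
m(b) = (-8 + b)/(2*b) (m(b) = (-8 + b)/((2*b)) = (-8 + b)*(1/(2*b)) = (-8 + b)/(2*b))
u(Q, V) = -215 + Q + V
(34743 + u(m(15), -142))/(48739 + q) = (34743 + (-215 + (½)*(-8 + 15)/15 - 142))/(48739 + 30149) = (34743 + (-215 + (½)*(1/15)*7 - 142))/78888 = (34743 + (-215 + 7/30 - 142))*(1/78888) = (34743 - 10703/30)*(1/78888) = (1031587/30)*(1/78888) = 1031587/2366640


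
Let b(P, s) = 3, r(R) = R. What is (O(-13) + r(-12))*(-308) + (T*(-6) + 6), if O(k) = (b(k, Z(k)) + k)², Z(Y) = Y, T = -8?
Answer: -27050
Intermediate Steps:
O(k) = (3 + k)²
(O(-13) + r(-12))*(-308) + (T*(-6) + 6) = ((3 - 13)² - 12)*(-308) + (-8*(-6) + 6) = ((-10)² - 12)*(-308) + (48 + 6) = (100 - 12)*(-308) + 54 = 88*(-308) + 54 = -27104 + 54 = -27050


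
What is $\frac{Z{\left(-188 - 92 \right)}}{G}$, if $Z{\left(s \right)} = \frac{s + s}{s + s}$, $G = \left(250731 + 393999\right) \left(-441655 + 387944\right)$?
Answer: $- \frac{1}{34629093030} \approx -2.8877 \cdot 10^{-11}$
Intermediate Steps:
$G = -34629093030$ ($G = 644730 \left(-53711\right) = -34629093030$)
$Z{\left(s \right)} = 1$ ($Z{\left(s \right)} = \frac{2 s}{2 s} = 2 s \frac{1}{2 s} = 1$)
$\frac{Z{\left(-188 - 92 \right)}}{G} = 1 \frac{1}{-34629093030} = 1 \left(- \frac{1}{34629093030}\right) = - \frac{1}{34629093030}$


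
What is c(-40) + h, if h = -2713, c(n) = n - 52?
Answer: -2805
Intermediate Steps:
c(n) = -52 + n
c(-40) + h = (-52 - 40) - 2713 = -92 - 2713 = -2805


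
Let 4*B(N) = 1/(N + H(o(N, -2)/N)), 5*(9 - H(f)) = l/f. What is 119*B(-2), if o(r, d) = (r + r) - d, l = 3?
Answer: 595/128 ≈ 4.6484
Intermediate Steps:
o(r, d) = -d + 2*r (o(r, d) = 2*r - d = -d + 2*r)
H(f) = 9 - 3/(5*f)
B(N) = 1/(4*(9 + N - 3*N/(5*(2 + 2*N)))) (B(N) = 1/(4*(N + (9 - 3*N/(-1*(-2) + 2*N)/5))) = 1/(4*(N + (9 - 3*N/(2 + 2*N)/5))) = 1/(4*(N + (9 - 3*N/(5*(2 + 2*N))))) = 1/(4*(9 + N - 3*N/(5*(2 + 2*N)))))
119*B(-2) = 119*(5*(1 - 2)/(2*(90 + 10*(-2)² + 97*(-2)))) = 119*((5/2)*(-1)/(90 + 10*4 - 194)) = 119*((5/2)*(-1)/(90 + 40 - 194)) = 119*((5/2)*(-1)/(-64)) = 119*((5/2)*(-1/64)*(-1)) = 119*(5/128) = 595/128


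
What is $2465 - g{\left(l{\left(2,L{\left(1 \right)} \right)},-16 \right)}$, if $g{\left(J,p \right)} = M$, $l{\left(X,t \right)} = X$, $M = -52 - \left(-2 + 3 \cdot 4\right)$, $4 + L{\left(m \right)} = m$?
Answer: $2527$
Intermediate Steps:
$L{\left(m \right)} = -4 + m$
$M = -62$ ($M = -52 - \left(-2 + 12\right) = -52 - 10 = -62$)
$g{\left(J,p \right)} = -62$
$2465 - g{\left(l{\left(2,L{\left(1 \right)} \right)},-16 \right)} = 2465 - -62 = 2465 + 62 = 2527$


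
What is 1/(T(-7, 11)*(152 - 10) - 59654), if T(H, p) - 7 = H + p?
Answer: -1/58092 ≈ -1.7214e-5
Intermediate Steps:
T(H, p) = 7 + H + p (T(H, p) = 7 + (H + p) = 7 + H + p)
1/(T(-7, 11)*(152 - 10) - 59654) = 1/((7 - 7 + 11)*(152 - 10) - 59654) = 1/(11*142 - 59654) = 1/(1562 - 59654) = 1/(-58092) = -1/58092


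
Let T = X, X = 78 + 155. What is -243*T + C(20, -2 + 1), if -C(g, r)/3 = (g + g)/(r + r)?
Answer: -56559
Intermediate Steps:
C(g, r) = -3*g/r (C(g, r) = -3*(g + g)/(r + r) = -3*2*g/(2*r) = -3*2*g*1/(2*r) = -3*g/r)
X = 233
T = 233
-243*T + C(20, -2 + 1) = -243*233 - 3*20/(-2 + 1) = -56619 - 3*20/(-1) = -56619 - 3*20*(-1) = -56619 + 60 = -56559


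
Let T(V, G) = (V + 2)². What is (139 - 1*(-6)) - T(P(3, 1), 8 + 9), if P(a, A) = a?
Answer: 120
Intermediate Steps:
T(V, G) = (2 + V)²
(139 - 1*(-6)) - T(P(3, 1), 8 + 9) = (139 - 1*(-6)) - (2 + 3)² = (139 + 6) - 1*5² = 145 - 1*25 = 145 - 25 = 120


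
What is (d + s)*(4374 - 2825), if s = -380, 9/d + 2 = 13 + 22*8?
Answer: -110057999/187 ≈ -5.8855e+5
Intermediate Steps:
d = 9/187 (d = 9/(-2 + (13 + 22*8)) = 9/(-2 + (13 + 176)) = 9/(-2 + 189) = 9/187 ≈ 0.048128)
(d + s)*(4374 - 2825) = (9/187 - 380)*(4374 - 2825) = -71051/187*1549 = -110057999/187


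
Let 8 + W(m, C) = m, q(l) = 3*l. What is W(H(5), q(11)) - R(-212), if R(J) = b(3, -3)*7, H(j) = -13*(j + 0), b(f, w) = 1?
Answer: -80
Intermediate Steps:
H(j) = -13*j
W(m, C) = -8 + m
R(J) = 7 (R(J) = 1*7 = 7)
W(H(5), q(11)) - R(-212) = (-8 - 13*5) - 1*7 = (-8 - 65) - 7 = -73 - 7 = -80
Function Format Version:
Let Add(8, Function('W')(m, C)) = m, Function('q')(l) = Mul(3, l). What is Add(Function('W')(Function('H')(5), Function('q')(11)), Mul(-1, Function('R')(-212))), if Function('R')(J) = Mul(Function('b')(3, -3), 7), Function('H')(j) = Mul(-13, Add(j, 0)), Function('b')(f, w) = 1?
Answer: -80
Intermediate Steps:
Function('H')(j) = Mul(-13, j)
Function('W')(m, C) = Add(-8, m)
Function('R')(J) = 7 (Function('R')(J) = Mul(1, 7) = 7)
Add(Function('W')(Function('H')(5), Function('q')(11)), Mul(-1, Function('R')(-212))) = Add(Add(-8, Mul(-13, 5)), Mul(-1, 7)) = Add(Add(-8, -65), -7) = Add(-73, -7) = -80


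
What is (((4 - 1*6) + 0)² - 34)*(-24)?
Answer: 720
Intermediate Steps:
(((4 - 1*6) + 0)² - 34)*(-24) = (((4 - 6) + 0)² - 34)*(-24) = ((-2 + 0)² - 34)*(-24) = ((-2)² - 34)*(-24) = (4 - 34)*(-24) = -30*(-24) = 720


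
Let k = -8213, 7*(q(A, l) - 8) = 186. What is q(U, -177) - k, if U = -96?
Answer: 57733/7 ≈ 8247.6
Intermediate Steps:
q(A, l) = 242/7 (q(A, l) = 8 + (⅐)*186 = 8 + 186/7 = 242/7)
q(U, -177) - k = 242/7 - 1*(-8213) = 242/7 + 8213 = 57733/7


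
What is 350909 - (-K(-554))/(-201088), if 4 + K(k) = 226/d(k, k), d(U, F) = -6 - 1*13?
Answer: 670354095575/1910336 ≈ 3.5091e+5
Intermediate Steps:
d(U, F) = -19 (d(U, F) = -6 - 13 = -19)
K(k) = -302/19 (K(k) = -4 + 226/(-19) = -4 + 226*(-1/19) = -4 - 226/19 = -302/19)
350909 - (-K(-554))/(-201088) = 350909 - (-1*(-302/19))/(-201088) = 350909 - 302*(-1)/(19*201088) = 350909 - 1*(-151/1910336) = 350909 + 151/1910336 = 670354095575/1910336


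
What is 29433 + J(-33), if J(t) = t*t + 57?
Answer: 30579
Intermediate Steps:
J(t) = 57 + t² (J(t) = t² + 57 = 57 + t²)
29433 + J(-33) = 29433 + (57 + (-33)²) = 29433 + (57 + 1089) = 29433 + 1146 = 30579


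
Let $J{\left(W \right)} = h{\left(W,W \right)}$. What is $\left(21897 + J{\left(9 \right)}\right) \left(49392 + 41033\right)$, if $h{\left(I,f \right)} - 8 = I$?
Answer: $1981573450$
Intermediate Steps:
$h{\left(I,f \right)} = 8 + I$
$J{\left(W \right)} = 8 + W$
$\left(21897 + J{\left(9 \right)}\right) \left(49392 + 41033\right) = \left(21897 + \left(8 + 9\right)\right) \left(49392 + 41033\right) = \left(21897 + 17\right) 90425 = 21914 \cdot 90425 = 1981573450$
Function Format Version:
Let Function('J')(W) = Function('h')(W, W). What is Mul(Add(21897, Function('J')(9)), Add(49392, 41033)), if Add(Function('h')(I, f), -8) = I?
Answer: 1981573450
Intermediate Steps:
Function('h')(I, f) = Add(8, I)
Function('J')(W) = Add(8, W)
Mul(Add(21897, Function('J')(9)), Add(49392, 41033)) = Mul(Add(21897, Add(8, 9)), Add(49392, 41033)) = Mul(Add(21897, 17), 90425) = Mul(21914, 90425) = 1981573450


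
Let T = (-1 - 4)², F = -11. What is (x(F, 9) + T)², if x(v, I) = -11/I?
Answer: 45796/81 ≈ 565.38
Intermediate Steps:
T = 25 (T = (-5)² = 25)
(x(F, 9) + T)² = (-11/9 + 25)² = (214/9)² = 45796/81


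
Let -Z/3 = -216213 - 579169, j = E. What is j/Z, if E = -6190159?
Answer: -6190159/2386146 ≈ -2.5942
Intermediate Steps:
j = -6190159
Z = 2386146 (Z = -3*(-216213 - 579169) = -3*(-795382) = 2386146)
j/Z = -6190159/2386146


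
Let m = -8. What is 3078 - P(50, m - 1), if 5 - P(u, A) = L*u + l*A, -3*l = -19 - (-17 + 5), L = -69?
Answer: -398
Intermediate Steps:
l = 7/3 (l = -(-19 - (-17 + 5))/3 = -(-19 - 1*(-12))/3 = -(-19 + 12)/3 = -1/3*(-7) = 7/3 ≈ 2.3333)
P(u, A) = 5 + 69*u - 7*A/3 (P(u, A) = 5 - (-69*u + 7*A/3) = 5 + (69*u - 7*A/3) = 5 + 69*u - 7*A/3)
3078 - P(50, m - 1) = 3078 - (5 + 69*50 - 7*(-8 - 1)/3) = 3078 - (5 + 3450 - 7/3*(-9)) = 3078 - (5 + 3450 + 21) = 3078 - 1*3476 = 3078 - 3476 = -398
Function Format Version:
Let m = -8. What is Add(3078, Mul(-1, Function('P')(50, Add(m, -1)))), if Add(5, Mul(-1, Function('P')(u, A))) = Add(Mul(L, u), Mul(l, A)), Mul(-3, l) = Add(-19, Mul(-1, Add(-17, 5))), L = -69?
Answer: -398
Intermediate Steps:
l = Rational(7, 3) (l = Mul(Rational(-1, 3), Add(-19, Mul(-1, Add(-17, 5)))) = Mul(Rational(-1, 3), Add(-19, Mul(-1, -12))) = Mul(Rational(-1, 3), Add(-19, 12)) = Mul(Rational(-1, 3), -7) = Rational(7, 3) ≈ 2.3333)
Function('P')(u, A) = Add(5, Mul(69, u), Mul(Rational(-7, 3), A)) (Function('P')(u, A) = Add(5, Mul(-1, Add(Mul(-69, u), Mul(Rational(7, 3), A)))) = Add(5, Add(Mul(69, u), Mul(Rational(-7, 3), A))) = Add(5, Mul(69, u), Mul(Rational(-7, 3), A)))
Add(3078, Mul(-1, Function('P')(50, Add(m, -1)))) = Add(3078, Mul(-1, Add(5, Mul(69, 50), Mul(Rational(-7, 3), Add(-8, -1))))) = Add(3078, Mul(-1, Add(5, 3450, Mul(Rational(-7, 3), -9)))) = Add(3078, Mul(-1, Add(5, 3450, 21))) = Add(3078, Mul(-1, 3476)) = Add(3078, -3476) = -398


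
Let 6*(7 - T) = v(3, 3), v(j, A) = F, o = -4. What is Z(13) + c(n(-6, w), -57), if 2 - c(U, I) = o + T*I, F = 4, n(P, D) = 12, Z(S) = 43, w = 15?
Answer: 410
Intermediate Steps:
v(j, A) = 4
T = 19/3 (T = 7 - ⅙*4 = 7 - ⅔ = 19/3 ≈ 6.3333)
c(U, I) = 6 - 19*I/3 (c(U, I) = 2 - (-4 + 19*I/3) = 2 + (4 - 19*I/3) = 6 - 19*I/3)
Z(13) + c(n(-6, w), -57) = 43 + (6 - 19/3*(-57)) = 43 + (6 + 361) = 43 + 367 = 410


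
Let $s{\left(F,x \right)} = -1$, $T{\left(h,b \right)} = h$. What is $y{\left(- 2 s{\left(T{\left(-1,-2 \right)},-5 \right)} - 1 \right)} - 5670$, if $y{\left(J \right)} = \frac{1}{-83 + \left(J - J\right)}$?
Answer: $- \frac{470611}{83} \approx -5670.0$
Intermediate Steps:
$y{\left(J \right)} = - \frac{1}{83}$ ($y{\left(J \right)} = \frac{1}{-83 + 0} = \frac{1}{-83} = - \frac{1}{83}$)
$y{\left(- 2 s{\left(T{\left(-1,-2 \right)},-5 \right)} - 1 \right)} - 5670 = - \frac{1}{83} - 5670 = - \frac{470611}{83}$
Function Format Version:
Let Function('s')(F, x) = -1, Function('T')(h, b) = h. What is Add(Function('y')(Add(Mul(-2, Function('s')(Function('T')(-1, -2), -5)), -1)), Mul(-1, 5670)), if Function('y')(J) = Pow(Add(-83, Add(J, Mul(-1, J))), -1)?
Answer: Rational(-470611, 83) ≈ -5670.0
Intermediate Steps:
Function('y')(J) = Rational(-1, 83) (Function('y')(J) = Pow(Add(-83, 0), -1) = Pow(-83, -1) = Rational(-1, 83))
Add(Function('y')(Add(Mul(-2, Function('s')(Function('T')(-1, -2), -5)), -1)), Mul(-1, 5670)) = Add(Rational(-1, 83), Mul(-1, 5670)) = Add(Rational(-1, 83), -5670) = Rational(-470611, 83)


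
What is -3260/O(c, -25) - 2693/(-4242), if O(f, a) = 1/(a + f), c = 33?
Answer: -110628667/4242 ≈ -26079.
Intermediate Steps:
-3260/O(c, -25) - 2693/(-4242) = -3260/(1/(-25 + 33)) - 2693/(-4242) = -3260/(1/8) - 2693*(-1/4242) = -3260/⅛ + 2693/4242 = -3260*8 + 2693/4242 = -26080 + 2693/4242 = -110628667/4242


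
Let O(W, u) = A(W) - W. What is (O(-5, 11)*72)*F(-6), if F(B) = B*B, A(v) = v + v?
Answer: -12960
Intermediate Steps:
A(v) = 2*v
F(B) = B²
O(W, u) = W (O(W, u) = 2*W - W = W)
(O(-5, 11)*72)*F(-6) = -5*72*(-6)² = -360*36 = -12960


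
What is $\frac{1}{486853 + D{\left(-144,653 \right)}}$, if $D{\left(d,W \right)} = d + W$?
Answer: $\frac{1}{487362} \approx 2.0519 \cdot 10^{-6}$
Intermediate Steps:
$D{\left(d,W \right)} = W + d$
$\frac{1}{486853 + D{\left(-144,653 \right)}} = \frac{1}{486853 + \left(653 - 144\right)} = \frac{1}{486853 + 509} = \frac{1}{487362}$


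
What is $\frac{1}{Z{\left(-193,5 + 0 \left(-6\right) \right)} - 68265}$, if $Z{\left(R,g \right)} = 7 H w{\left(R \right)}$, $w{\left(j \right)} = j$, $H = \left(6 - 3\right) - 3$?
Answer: $- \frac{1}{68265} \approx -1.4649 \cdot 10^{-5}$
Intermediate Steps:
$H = 0$ ($H = 3 - 3 = 0$)
$Z{\left(R,g \right)} = 0$ ($Z{\left(R,g \right)} = 7 \cdot 0 R = 0 R = 0$)
$\frac{1}{Z{\left(-193,5 + 0 \left(-6\right) \right)} - 68265} = \frac{1}{0 - 68265} = \frac{1}{-68265} = - \frac{1}{68265}$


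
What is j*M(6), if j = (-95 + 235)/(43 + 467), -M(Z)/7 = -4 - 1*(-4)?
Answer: 0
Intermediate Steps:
M(Z) = 0 (M(Z) = -7*(-4 - 1*(-4)) = -7*(-4 + 4) = -7*0 = 0)
j = 14/51 (j = 140/510 = 140*(1/510) = 14/51 ≈ 0.27451)
j*M(6) = (14/51)*0 = 0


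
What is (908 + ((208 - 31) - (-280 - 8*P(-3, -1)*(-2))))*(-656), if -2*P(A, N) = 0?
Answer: -895440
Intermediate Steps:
P(A, N) = 0 (P(A, N) = -½*0 = 0)
(908 + ((208 - 31) - (-280 - 8*P(-3, -1)*(-2))))*(-656) = (908 + ((208 - 31) - (-280 - 8*0*(-2))))*(-656) = (908 + (177 - (-280 - 0*(-2))))*(-656) = (908 + (177 - (-280 - 1*0)))*(-656) = (908 + (177 - (-280 + 0)))*(-656) = (908 + (177 - 1*(-280)))*(-656) = (908 + (177 + 280))*(-656) = (908 + 457)*(-656) = 1365*(-656) = -895440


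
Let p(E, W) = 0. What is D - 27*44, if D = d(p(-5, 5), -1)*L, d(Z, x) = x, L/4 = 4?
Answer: -1204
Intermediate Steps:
L = 16 (L = 4*4 = 16)
D = -16 (D = -1*16 = -16)
D - 27*44 = -16 - 27*44 = -16 - 1188 = -1204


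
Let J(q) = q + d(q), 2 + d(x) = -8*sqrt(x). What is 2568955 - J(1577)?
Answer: 2567380 + 8*sqrt(1577) ≈ 2.5677e+6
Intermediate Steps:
d(x) = -2 - 8*sqrt(x)
J(q) = -2 + q - 8*sqrt(q) (J(q) = q + (-2 - 8*sqrt(q)) = -2 + q - 8*sqrt(q))
2568955 - J(1577) = 2568955 - (-2 + 1577 - 8*sqrt(1577)) = 2568955 - (1575 - 8*sqrt(1577)) = 2568955 + (-1575 + 8*sqrt(1577)) = 2567380 + 8*sqrt(1577)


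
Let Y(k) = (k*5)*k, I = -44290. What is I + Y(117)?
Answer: 24155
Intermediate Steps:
Y(k) = 5*k² (Y(k) = (5*k)*k = 5*k²)
I + Y(117) = -44290 + 5*117² = -44290 + 5*13689 = -44290 + 68445 = 24155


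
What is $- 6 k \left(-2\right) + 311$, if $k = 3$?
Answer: $347$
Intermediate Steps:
$- 6 k \left(-2\right) + 311 = \left(-6\right) 3 \left(-2\right) + 311 = \left(-18\right) \left(-2\right) + 311 = 36 + 311 = 347$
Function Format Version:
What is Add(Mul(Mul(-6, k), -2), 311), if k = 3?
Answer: 347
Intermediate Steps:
Add(Mul(Mul(-6, k), -2), 311) = Add(Mul(Mul(-6, 3), -2), 311) = Add(Mul(-18, -2), 311) = Add(36, 311) = 347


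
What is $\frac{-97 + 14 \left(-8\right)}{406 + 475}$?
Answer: $- \frac{209}{881} \approx -0.23723$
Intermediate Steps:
$\frac{-97 + 14 \left(-8\right)}{406 + 475} = \frac{-97 - 112}{881} = \left(-209\right) \frac{1}{881} = - \frac{209}{881}$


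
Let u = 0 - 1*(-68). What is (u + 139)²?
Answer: 42849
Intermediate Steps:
u = 68 (u = 0 + 68 = 68)
(u + 139)² = (68 + 139)² = 207² = 42849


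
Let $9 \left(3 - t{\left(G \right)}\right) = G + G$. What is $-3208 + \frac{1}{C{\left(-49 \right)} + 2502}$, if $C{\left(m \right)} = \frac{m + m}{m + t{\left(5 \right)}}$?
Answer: $- \frac{1703014708}{530865} \approx -3208.0$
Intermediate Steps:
$t{\left(G \right)} = 3 - \frac{2 G}{9}$ ($t{\left(G \right)} = 3 - \frac{G + G}{9} = 3 - \frac{2 G}{9}$)
$C{\left(m \right)} = \frac{2 m}{\frac{17}{9} + m}$ ($C{\left(m \right)} = \frac{m + m}{m + \left(3 - \frac{10}{9}\right)} = \frac{2 m}{m + \left(3 - \frac{10}{9}\right)} = \frac{2 m}{m + \frac{17}{9}} = \frac{2 m}{\frac{17}{9} + m}$)
$-3208 + \frac{1}{C{\left(-49 \right)} + 2502} = -3208 + \frac{1}{18 \left(-49\right) \frac{1}{17 + 9 \left(-49\right)} + 2502} = -3208 + \frac{1}{18 \left(-49\right) \frac{1}{17 - 441} + 2502} = -3208 + \frac{1}{18 \left(-49\right) \frac{1}{-424} + 2502} = -3208 + \frac{1}{18 \left(-49\right) \left(- \frac{1}{424}\right) + 2502} = -3208 + \frac{1}{\frac{441}{212} + 2502} = -3208 + \frac{1}{\frac{530865}{212}} = -3208 + \frac{212}{530865} = - \frac{1703014708}{530865}$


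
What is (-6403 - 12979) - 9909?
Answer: -29291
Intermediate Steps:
(-6403 - 12979) - 9909 = -19382 - 9909 = -29291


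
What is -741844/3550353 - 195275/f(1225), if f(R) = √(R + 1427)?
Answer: -741844/3550353 - 195275*√663/1326 ≈ -3792.1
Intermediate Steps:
f(R) = √(1427 + R)
-741844/3550353 - 195275/f(1225) = -741844/3550353 - 195275/√(1427 + 1225) = -741844*1/3550353 - 195275*√663/1326 = -741844/3550353 - 195275*√663/1326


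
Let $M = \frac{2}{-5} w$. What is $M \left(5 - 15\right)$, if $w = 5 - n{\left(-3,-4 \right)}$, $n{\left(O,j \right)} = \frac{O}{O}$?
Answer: $16$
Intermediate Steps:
$n{\left(O,j \right)} = 1$
$w = 4$ ($w = 5 - 1 = 4$)
$M = - \frac{8}{5}$ ($M = \frac{2}{-5} \cdot 4 = 2 \left(- \frac{1}{5}\right) 4 = \left(- \frac{2}{5}\right) 4 = - \frac{8}{5} \approx -1.6$)
$M \left(5 - 15\right) = - \frac{8 \left(5 - 15\right)}{5} = \left(- \frac{8}{5}\right) \left(-10\right) = 16$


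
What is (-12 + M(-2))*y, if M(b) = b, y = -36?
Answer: 504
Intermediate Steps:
(-12 + M(-2))*y = (-12 - 2)*(-36) = -14*(-36) = 504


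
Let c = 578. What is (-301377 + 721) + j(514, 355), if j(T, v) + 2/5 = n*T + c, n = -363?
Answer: -2433302/5 ≈ -4.8666e+5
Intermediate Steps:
j(T, v) = 2888/5 - 363*T (j(T, v) = -⅖ + (-363*T + 578) = -⅖ + (578 - 363*T) = 2888/5 - 363*T)
(-301377 + 721) + j(514, 355) = (-301377 + 721) + (2888/5 - 363*514) = -300656 + (2888/5 - 186582) = -300656 - 930022/5 = -2433302/5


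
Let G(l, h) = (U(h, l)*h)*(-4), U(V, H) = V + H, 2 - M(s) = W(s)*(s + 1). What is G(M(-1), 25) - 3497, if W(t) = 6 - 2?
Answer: -6197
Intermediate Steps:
W(t) = 4
M(s) = -2 - 4*s (M(s) = 2 - 4*(s + 1) = 2 - 4*(1 + s) = 2 - (4 + 4*s) = 2 + (-4 - 4*s) = -2 - 4*s)
U(V, H) = H + V
G(l, h) = -4*h*(h + l) (G(l, h) = ((l + h)*h)*(-4) = ((h + l)*h)*(-4) = (h*(h + l))*(-4) = -4*h*(h + l))
G(M(-1), 25) - 3497 = -4*25*(25 + (-2 - 4*(-1))) - 3497 = -4*25*(25 + (-2 + 4)) - 3497 = -4*25*(25 + 2) - 3497 = -4*25*27 - 3497 = -2700 - 3497 = -6197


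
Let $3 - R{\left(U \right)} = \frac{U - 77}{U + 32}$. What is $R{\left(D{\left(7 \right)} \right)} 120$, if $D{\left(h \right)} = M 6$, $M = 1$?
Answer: $\frac{11100}{19} \approx 584.21$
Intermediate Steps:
$D{\left(h \right)} = 6$ ($D{\left(h \right)} = 1 \cdot 6 = 6$)
$R{\left(U \right)} = 3 - \frac{-77 + U}{32 + U}$ ($R{\left(U \right)} = 3 - \frac{U - 77}{U + 32} = 3 - \frac{-77 + U}{32 + U}$)
$R{\left(D{\left(7 \right)} \right)} 120 = \frac{173 + 2 \cdot 6}{32 + 6} \cdot 120 = \frac{173 + 12}{38} \cdot 120 = \frac{1}{38} \cdot 185 \cdot 120 = \frac{185}{38} \cdot 120 = \frac{11100}{19}$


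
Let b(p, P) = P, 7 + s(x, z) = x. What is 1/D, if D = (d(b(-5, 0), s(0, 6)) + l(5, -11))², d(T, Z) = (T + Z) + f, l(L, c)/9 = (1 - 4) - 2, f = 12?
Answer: 1/1600 ≈ 0.00062500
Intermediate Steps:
l(L, c) = -45 (l(L, c) = 9*((1 - 4) - 2) = 9*(-3 - 2) = 9*(-5) = -45)
s(x, z) = -7 + x
d(T, Z) = 12 + T + Z (d(T, Z) = (T + Z) + 12 = 12 + T + Z)
D = 1600 (D = ((12 + 0 + (-7 + 0)) - 45)² = ((12 + 0 - 7) - 45)² = (5 - 45)² = (-40)² = 1600)
1/D = 1/1600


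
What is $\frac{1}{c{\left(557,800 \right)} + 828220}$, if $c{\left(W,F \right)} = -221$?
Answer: $\frac{1}{827999} \approx 1.2077 \cdot 10^{-6}$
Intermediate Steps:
$\frac{1}{c{\left(557,800 \right)} + 828220} = \frac{1}{-221 + 828220} = \frac{1}{827999}$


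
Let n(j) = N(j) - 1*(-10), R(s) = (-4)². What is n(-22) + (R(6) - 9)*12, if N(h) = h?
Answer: 72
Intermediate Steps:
R(s) = 16
n(j) = 10 + j (n(j) = j - 1*(-10) = j + 10 = 10 + j)
n(-22) + (R(6) - 9)*12 = (10 - 22) + (16 - 9)*12 = -12 + 7*12 = -12 + 84 = 72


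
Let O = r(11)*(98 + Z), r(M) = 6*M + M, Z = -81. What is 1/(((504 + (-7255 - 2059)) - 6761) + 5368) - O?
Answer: -13355728/10203 ≈ -1309.0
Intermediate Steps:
r(M) = 7*M
O = 1309 (O = (7*11)*(98 - 81) = 77*17 = 1309)
1/(((504 + (-7255 - 2059)) - 6761) + 5368) - O = 1/(((504 + (-7255 - 2059)) - 6761) + 5368) - 1*1309 = 1/(((504 - 9314) - 6761) + 5368) - 1309 = 1/((-8810 - 6761) + 5368) - 1309 = 1/(-15571 + 5368) - 1309 = 1/(-10203) - 1309 = -1/10203 - 1309 = -13355728/10203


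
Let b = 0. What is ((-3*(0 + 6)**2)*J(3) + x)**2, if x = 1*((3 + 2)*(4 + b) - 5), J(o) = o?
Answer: 95481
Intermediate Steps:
x = 15 (x = 1*((3 + 2)*(4 + 0) - 5) = 1*(5*4 - 5) = 1*(20 - 5) = 1*15 = 15)
((-3*(0 + 6)**2)*J(3) + x)**2 = (-3*(0 + 6)**2*3 + 15)**2 = (-3*6**2*3 + 15)**2 = (-3*36*3 + 15)**2 = (-108*3 + 15)**2 = (-324 + 15)**2 = (-309)**2 = 95481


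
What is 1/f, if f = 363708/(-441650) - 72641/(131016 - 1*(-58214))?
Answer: -8357342950/10090636249 ≈ -0.82823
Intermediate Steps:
f = -10090636249/8357342950 (f = 363708*(-1/441650) - 72641/(131016 + 58214) = -181854/220825 - 72641/189230 = -10090636249/8357342950 ≈ -1.2074)
1/f = 1/(-10090636249/8357342950) = -8357342950/10090636249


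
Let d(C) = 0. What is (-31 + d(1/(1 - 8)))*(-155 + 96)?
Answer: 1829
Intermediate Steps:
(-31 + d(1/(1 - 8)))*(-155 + 96) = (-31 + 0)*(-155 + 96) = -31*(-59) = 1829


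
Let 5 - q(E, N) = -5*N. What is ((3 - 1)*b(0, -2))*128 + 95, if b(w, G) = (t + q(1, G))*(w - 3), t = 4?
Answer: 863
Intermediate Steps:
q(E, N) = 5 + 5*N (q(E, N) = 5 - (-5)*N = 5 + 5*N)
b(w, G) = (-3 + w)*(9 + 5*G) (b(w, G) = (4 + (5 + 5*G))*(w - 3) = (9 + 5*G)*(-3 + w) = (-3 + w)*(9 + 5*G))
((3 - 1)*b(0, -2))*128 + 95 = ((3 - 1)*(-27 - 15*(-2) + 9*0 + 5*(-2)*0))*128 + 95 = (2*(-27 + 30 + 0 + 0))*128 + 95 = (2*3)*128 + 95 = 6*128 + 95 = 768 + 95 = 863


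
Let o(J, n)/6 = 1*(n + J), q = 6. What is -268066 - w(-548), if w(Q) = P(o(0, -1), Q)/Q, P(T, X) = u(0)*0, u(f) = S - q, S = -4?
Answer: -268066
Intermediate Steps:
u(f) = -10 (u(f) = -4 - 1*6 = -4 - 6 = -10)
o(J, n) = 6*J + 6*n (o(J, n) = 6*(1*(n + J)) = 6*(1*(J + n)) = 6*(J + n) = 6*J + 6*n)
P(T, X) = 0 (P(T, X) = -10*0 = 0)
w(Q) = 0 (w(Q) = 0/Q = 0)
-268066 - w(-548) = -268066 - 1*0 = -268066 + 0 = -268066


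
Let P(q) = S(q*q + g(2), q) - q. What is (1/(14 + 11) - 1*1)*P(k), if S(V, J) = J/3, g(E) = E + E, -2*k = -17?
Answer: 136/25 ≈ 5.4400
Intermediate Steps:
k = 17/2 (k = -½*(-17) = 17/2 ≈ 8.5000)
g(E) = 2*E
S(V, J) = J/3 (S(V, J) = J*(⅓) = J/3)
P(q) = -2*q/3 (P(q) = q/3 - q = -2*q/3)
(1/(14 + 11) - 1*1)*P(k) = (1/(14 + 11) - 1*1)*(-⅔*17/2) = (1/25 - 1)*(-17/3) = -24/25*(-17/3) = 136/25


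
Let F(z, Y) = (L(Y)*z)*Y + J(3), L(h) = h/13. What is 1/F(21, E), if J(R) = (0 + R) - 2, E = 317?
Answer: 13/2110282 ≈ 6.1603e-6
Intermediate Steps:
L(h) = h/13 (L(h) = h*(1/13) = h/13)
J(R) = -2 + R (J(R) = R - 2 = -2 + R)
F(z, Y) = 1 + z*Y**2/13 (F(z, Y) = ((Y/13)*z)*Y + (-2 + 3) = (Y*z/13)*Y + 1 = z*Y**2/13 + 1 = 1 + z*Y**2/13)
1/F(21, E) = 1/(1 + (1/13)*21*317**2) = 1/(1 + (1/13)*21*100489) = 1/(1 + 2110269/13) = 1/(2110282/13) = 13/2110282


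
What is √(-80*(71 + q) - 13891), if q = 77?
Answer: 3*I*√2859 ≈ 160.41*I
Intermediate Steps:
√(-80*(71 + q) - 13891) = √(-80*(71 + 77) - 13891) = √(-80*148 - 13891) = √(-11840 - 13891) = √(-25731) = 3*I*√2859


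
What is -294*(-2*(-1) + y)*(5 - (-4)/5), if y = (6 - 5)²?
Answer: -25578/5 ≈ -5115.6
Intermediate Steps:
y = 1 (y = 1² = 1)
-294*(-2*(-1) + y)*(5 - (-4)/5) = -294*(-2*(-1) + 1)*(5 - (-4)/5) = -294*(2 + 1)*(5 - (-4)/5) = -882*(5 - 1*(-⅘)) = -882*(5 + ⅘) = -882*29/5 = -294*87/5 = -25578/5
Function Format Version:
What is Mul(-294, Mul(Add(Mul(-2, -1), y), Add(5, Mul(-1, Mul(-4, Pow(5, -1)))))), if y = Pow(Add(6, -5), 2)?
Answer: Rational(-25578, 5) ≈ -5115.6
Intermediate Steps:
y = 1 (y = Pow(1, 2) = 1)
Mul(-294, Mul(Add(Mul(-2, -1), y), Add(5, Mul(-1, Mul(-4, Pow(5, -1)))))) = Mul(-294, Mul(Add(Mul(-2, -1), 1), Add(5, Mul(-1, Mul(-4, Pow(5, -1)))))) = Mul(-294, Mul(Add(2, 1), Add(5, Mul(-1, Mul(-4, Rational(1, 5)))))) = Mul(-294, Mul(3, Add(5, Mul(-1, Rational(-4, 5))))) = Mul(-294, Mul(3, Add(5, Rational(4, 5)))) = Mul(-294, Mul(3, Rational(29, 5))) = Mul(-294, Rational(87, 5)) = Rational(-25578, 5)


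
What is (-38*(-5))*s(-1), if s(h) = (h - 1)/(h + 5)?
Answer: -95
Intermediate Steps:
s(h) = (-1 + h)/(5 + h)
(-38*(-5))*s(-1) = (-38*(-5))*((-1 - 1)/(5 - 1)) = 190*(-2/4) = 190*((¼)*(-2)) = 190*(-½) = -95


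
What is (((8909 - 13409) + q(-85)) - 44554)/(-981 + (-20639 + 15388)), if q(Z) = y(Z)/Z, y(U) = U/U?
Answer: 4169591/529720 ≈ 7.8713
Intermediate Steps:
y(U) = 1
q(Z) = 1/Z
(((8909 - 13409) + q(-85)) - 44554)/(-981 + (-20639 + 15388)) = (((8909 - 13409) + 1/(-85)) - 44554)/(-981 + (-20639 + 15388)) = ((-4500 - 1/85) - 44554)/(-981 - 5251) = (-382501/85 - 44554)/(-6232) = -4169591/85*(-1/6232) = 4169591/529720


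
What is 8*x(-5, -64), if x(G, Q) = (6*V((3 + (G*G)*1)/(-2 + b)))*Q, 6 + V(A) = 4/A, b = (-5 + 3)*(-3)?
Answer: 116736/7 ≈ 16677.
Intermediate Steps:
b = 6 (b = -2*(-3) = 6)
V(A) = -6 + 4/A
x(G, Q) = Q*(-36 + 24/(¾ + G²/4)) (x(G, Q) = (6*(-6 + 4/(((3 + (G*G)*1)/(-2 + 6)))))*Q = (6*(-6 + 4/(((3 + G²*1)/4))))*Q = (6*(-6 + 4/(((3 + G²)*(¼)))))*Q = (6*(-6 + 4/(¾ + G²/4)))*Q = (-36 + 24/(¾ + G²/4))*Q = Q*(-36 + 24/(¾ + G²/4)))
8*x(-5, -64) = 8*(-12*(-64)*(1 + 3*(-5)²)/(3 + (-5)²)) = 8*(-12*(-64)*(1 + 3*25)/(3 + 25)) = 8*(-12*(-64)*(1 + 75)/28) = 8*(-12*(-64)*1/28*76) = 8*(14592/7) = 116736/7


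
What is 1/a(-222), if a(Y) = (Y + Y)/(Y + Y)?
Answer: 1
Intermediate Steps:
a(Y) = 1 (a(Y) = (2*Y)/((2*Y)) = (2*Y)*(1/(2*Y)) = 1)
1/a(-222) = 1/1 = 1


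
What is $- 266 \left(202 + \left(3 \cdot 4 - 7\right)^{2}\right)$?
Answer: $-60382$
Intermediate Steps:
$- 266 \left(202 + \left(3 \cdot 4 - 7\right)^{2}\right) = - 266 \left(202 + \left(12 - 7\right)^{2}\right) = - 266 \left(202 + 5^{2}\right) = - 266 \left(202 + 25\right) = \left(-266\right) 227 = -60382$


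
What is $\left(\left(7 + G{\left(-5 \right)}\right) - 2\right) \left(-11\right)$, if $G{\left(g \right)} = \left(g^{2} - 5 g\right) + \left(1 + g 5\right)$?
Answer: $-341$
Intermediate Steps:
$G{\left(g \right)} = 1 + g^{2}$ ($G{\left(g \right)} = \left(g^{2} - 5 g\right) + \left(1 + 5 g\right) = 1 + g^{2}$)
$\left(\left(7 + G{\left(-5 \right)}\right) - 2\right) \left(-11\right) = \left(\left(7 + \left(1 + \left(-5\right)^{2}\right)\right) - 2\right) \left(-11\right) = \left(\left(7 + \left(1 + 25\right)\right) - 2\right) \left(-11\right) = \left(\left(7 + 26\right) - 2\right) \left(-11\right) = \left(33 - 2\right) \left(-11\right) = 31 \left(-11\right) = -341$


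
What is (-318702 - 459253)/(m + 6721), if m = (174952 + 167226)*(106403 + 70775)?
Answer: -155591/12125284081 ≈ -1.2832e-5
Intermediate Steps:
m = 60626413684 (m = 342178*177178 = 60626413684)
(-318702 - 459253)/(m + 6721) = (-318702 - 459253)/(60626413684 + 6721) = -777955/60626420405 = -777955*1/60626420405 = -155591/12125284081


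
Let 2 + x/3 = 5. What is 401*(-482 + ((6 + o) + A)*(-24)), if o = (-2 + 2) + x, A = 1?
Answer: -347266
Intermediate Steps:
x = 9 (x = -6 + 3*5 = -6 + 15 = 9)
o = 9 (o = (-2 + 2) + 9 = 0 + 9 = 9)
401*(-482 + ((6 + o) + A)*(-24)) = 401*(-482 + ((6 + 9) + 1)*(-24)) = 401*(-482 + (15 + 1)*(-24)) = 401*(-482 + 16*(-24)) = 401*(-482 - 384) = 401*(-866) = -347266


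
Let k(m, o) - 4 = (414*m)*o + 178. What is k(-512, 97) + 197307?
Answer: -20363407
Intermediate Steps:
k(m, o) = 182 + 414*m*o (k(m, o) = 4 + ((414*m)*o + 178) = 4 + (414*m*o + 178) = 4 + (178 + 414*m*o) = 182 + 414*m*o)
k(-512, 97) + 197307 = (182 + 414*(-512)*97) + 197307 = (182 - 20560896) + 197307 = -20560714 + 197307 = -20363407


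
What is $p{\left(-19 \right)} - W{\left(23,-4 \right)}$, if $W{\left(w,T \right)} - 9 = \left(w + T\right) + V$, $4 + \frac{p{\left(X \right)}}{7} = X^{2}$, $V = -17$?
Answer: $2488$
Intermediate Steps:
$p{\left(X \right)} = -28 + 7 X^{2}$
$W{\left(w,T \right)} = -8 + T + w$ ($W{\left(w,T \right)} = 9 - \left(17 - T - w\right) = 9 + \left(-17 + T + w\right) = -8 + T + w$)
$p{\left(-19 \right)} - W{\left(23,-4 \right)} = \left(-28 + 7 \left(-19\right)^{2}\right) - \left(-8 - 4 + 23\right) = \left(-28 + 7 \cdot 361\right) - 11 = \left(-28 + 2527\right) - 11 = 2499 - 11 = 2488$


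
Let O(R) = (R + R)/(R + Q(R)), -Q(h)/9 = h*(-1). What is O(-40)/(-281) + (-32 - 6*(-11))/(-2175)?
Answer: -9989/611175 ≈ -0.016344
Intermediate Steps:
Q(h) = 9*h (Q(h) = -9*h*(-1) = -(-9)*h = 9*h)
O(R) = ⅕ (O(R) = (R + R)/(R + 9*R) = (2*R)/((10*R)) = (2*R)*(1/(10*R)) = ⅕)
O(-40)/(-281) + (-32 - 6*(-11))/(-2175) = (⅕)/(-281) + (-32 - 6*(-11))/(-2175) = (⅕)*(-1/281) + (-32 + 66)*(-1/2175) = -1/1405 + 34*(-1/2175) = -1/1405 - 34/2175 = -9989/611175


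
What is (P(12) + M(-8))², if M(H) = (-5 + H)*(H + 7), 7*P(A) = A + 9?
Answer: 256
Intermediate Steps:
P(A) = 9/7 + A/7 (P(A) = (A + 9)/7 = (9 + A)/7 = 9/7 + A/7)
M(H) = (-5 + H)*(7 + H)
(P(12) + M(-8))² = ((9/7 + (⅐)*12) + (-35 + (-8)² + 2*(-8)))² = ((9/7 + 12/7) + (-35 + 64 - 16))² = (3 + 13)² = 16² = 256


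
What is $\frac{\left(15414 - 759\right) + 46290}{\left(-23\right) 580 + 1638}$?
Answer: $- \frac{60945}{11702} \approx -5.2081$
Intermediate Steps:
$\frac{\left(15414 - 759\right) + 46290}{\left(-23\right) 580 + 1638} = \frac{\left(15414 - 759\right) + 46290}{-13340 + 1638} = \frac{14655 + 46290}{-11702} = 60945 \left(- \frac{1}{11702}\right) = - \frac{60945}{11702}$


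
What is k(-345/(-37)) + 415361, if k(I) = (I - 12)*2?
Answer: 15368159/37 ≈ 4.1536e+5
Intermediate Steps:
k(I) = -24 + 2*I (k(I) = (-12 + I)*2 = -24 + 2*I)
k(-345/(-37)) + 415361 = (-24 + 2*(-345/(-37))) + 415361 = (-24 + 2*(-345*(-1/37))) + 415361 = (-24 + 2*(345/37)) + 415361 = (-24 + 690/37) + 415361 = -198/37 + 415361 = 15368159/37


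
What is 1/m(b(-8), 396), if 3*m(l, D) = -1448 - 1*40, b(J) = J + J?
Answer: -1/496 ≈ -0.0020161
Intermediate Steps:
b(J) = 2*J
m(l, D) = -496 (m(l, D) = (-1448 - 1*40)/3 = (-1448 - 40)/3 = (⅓)*(-1488) = -496)
1/m(b(-8), 396) = 1/(-496) = -1/496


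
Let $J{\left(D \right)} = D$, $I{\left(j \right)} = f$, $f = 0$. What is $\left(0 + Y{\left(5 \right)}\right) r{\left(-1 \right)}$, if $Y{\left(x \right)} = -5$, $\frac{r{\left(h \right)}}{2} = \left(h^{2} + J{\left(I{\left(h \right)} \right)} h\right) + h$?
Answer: $0$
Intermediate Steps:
$I{\left(j \right)} = 0$
$r{\left(h \right)} = 2 h + 2 h^{2}$ ($r{\left(h \right)} = 2 \left(\left(h^{2} + 0 h\right) + h\right) = 2 \left(\left(h^{2} + 0\right) + h\right) = 2 \left(h^{2} + h\right) = 2 \left(h + h^{2}\right) = 2 h + 2 h^{2}$)
$\left(0 + Y{\left(5 \right)}\right) r{\left(-1 \right)} = \left(0 - 5\right) 2 \left(-1\right) \left(1 - 1\right) = - 5 \cdot 2 \left(-1\right) 0 = \left(-5\right) 0 = 0$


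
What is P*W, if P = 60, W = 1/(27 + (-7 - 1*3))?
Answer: 60/17 ≈ 3.5294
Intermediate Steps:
W = 1/17 (W = 1/(27 + (-7 - 3)) = 1/(27 - 10) = 1/17 ≈ 0.058824)
P*W = 60*(1/17) = 60/17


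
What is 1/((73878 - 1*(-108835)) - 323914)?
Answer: -1/141201 ≈ -7.0821e-6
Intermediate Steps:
1/((73878 - 1*(-108835)) - 323914) = 1/((73878 + 108835) - 323914) = 1/(182713 - 323914) = 1/(-141201) = -1/141201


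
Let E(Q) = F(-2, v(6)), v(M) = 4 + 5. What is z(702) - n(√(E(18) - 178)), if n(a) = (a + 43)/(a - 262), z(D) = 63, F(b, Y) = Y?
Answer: 4346316/68813 + 3965*I/68813 ≈ 63.161 + 0.05762*I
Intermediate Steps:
v(M) = 9
E(Q) = 9
n(a) = (43 + a)/(-262 + a)
z(702) - n(√(E(18) - 178)) = 63 - (43 + √(9 - 178))/(-262 + √(9 - 178)) = 63 - (43 + √(-169))/(-262 + √(-169)) = 63 - (43 + 13*I)/(-262 + 13*I) = 63 - (-262 - 13*I)/68813*(43 + 13*I) = 63 - (-262 - 13*I)*(43 + 13*I)/68813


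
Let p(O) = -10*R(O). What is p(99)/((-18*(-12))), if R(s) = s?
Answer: -55/12 ≈ -4.5833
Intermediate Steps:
p(O) = -10*O
p(99)/((-18*(-12))) = (-10*99)/((-18*(-12))) = -990/216 = -990*1/216 = -55/12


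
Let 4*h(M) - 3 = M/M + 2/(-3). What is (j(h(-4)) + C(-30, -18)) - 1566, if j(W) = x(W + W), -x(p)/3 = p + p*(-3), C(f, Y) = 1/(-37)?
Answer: -57573/37 ≈ -1556.0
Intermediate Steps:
C(f, Y) = -1/37
x(p) = 6*p (x(p) = -3*(p + p*(-3)) = -3*(p - 3*p) = -(-6)*p = 6*p)
h(M) = 5/6 (h(M) = 3/4 + (M/M + 2/(-3))/4 = 3/4 + (1 + 2*(-1/3))/4 = 3/4 + (1 - 2/3)/4 = 3/4 + (1/4)*(1/3) = 3/4 + 1/12 = 5/6)
j(W) = 12*W (j(W) = 6*(W + W) = 6*(2*W) = 12*W)
(j(h(-4)) + C(-30, -18)) - 1566 = (12*(5/6) - 1/37) - 1566 = (10 - 1/37) - 1566 = 369/37 - 1566 = -57573/37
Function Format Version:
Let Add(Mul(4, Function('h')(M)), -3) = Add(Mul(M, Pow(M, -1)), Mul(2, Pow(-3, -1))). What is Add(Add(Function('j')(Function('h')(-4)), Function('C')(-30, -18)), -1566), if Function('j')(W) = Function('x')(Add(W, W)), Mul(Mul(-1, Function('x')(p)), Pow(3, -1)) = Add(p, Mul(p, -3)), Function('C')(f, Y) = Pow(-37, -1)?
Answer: Rational(-57573, 37) ≈ -1556.0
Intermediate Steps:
Function('C')(f, Y) = Rational(-1, 37)
Function('x')(p) = Mul(6, p) (Function('x')(p) = Mul(-3, Add(p, Mul(p, -3))) = Mul(-3, Add(p, Mul(-3, p))) = Mul(-3, Mul(-2, p)) = Mul(6, p))
Function('h')(M) = Rational(5, 6) (Function('h')(M) = Add(Rational(3, 4), Mul(Rational(1, 4), Add(Mul(M, Pow(M, -1)), Mul(2, Pow(-3, -1))))) = Add(Rational(3, 4), Mul(Rational(1, 4), Add(1, Mul(2, Rational(-1, 3))))) = Add(Rational(3, 4), Mul(Rational(1, 4), Add(1, Rational(-2, 3)))) = Add(Rational(3, 4), Mul(Rational(1, 4), Rational(1, 3))) = Add(Rational(3, 4), Rational(1, 12)) = Rational(5, 6))
Function('j')(W) = Mul(12, W) (Function('j')(W) = Mul(6, Add(W, W)) = Mul(6, Mul(2, W)) = Mul(12, W))
Add(Add(Function('j')(Function('h')(-4)), Function('C')(-30, -18)), -1566) = Add(Add(Mul(12, Rational(5, 6)), Rational(-1, 37)), -1566) = Add(Add(10, Rational(-1, 37)), -1566) = Add(Rational(369, 37), -1566) = Rational(-57573, 37)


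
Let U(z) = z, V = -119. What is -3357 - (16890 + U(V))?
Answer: -20128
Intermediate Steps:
-3357 - (16890 + U(V)) = -3357 - (16890 - 119) = -3357 - 1*16771 = -3357 - 16771 = -20128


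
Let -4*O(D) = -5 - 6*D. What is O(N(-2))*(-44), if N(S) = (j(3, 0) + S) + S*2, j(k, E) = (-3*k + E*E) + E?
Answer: 935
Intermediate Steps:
j(k, E) = E + E² - 3*k (j(k, E) = (-3*k + E²) + E = (E² - 3*k) + E = E + E² - 3*k)
N(S) = -9 + 3*S (N(S) = ((0 + 0² - 3*3) + S) + S*2 = ((0 + 0 - 9) + S) + 2*S = (-9 + S) + 2*S = -9 + 3*S)
O(D) = 5/4 + 3*D/2 (O(D) = -(-5 - 6*D)/4 = 5/4 + 3*D/2)
O(N(-2))*(-44) = (5/4 + 3*(-9 + 3*(-2))/2)*(-44) = (5/4 + 3*(-9 - 6)/2)*(-44) = (5/4 + (3/2)*(-15))*(-44) = (5/4 - 45/2)*(-44) = -85/4*(-44) = 935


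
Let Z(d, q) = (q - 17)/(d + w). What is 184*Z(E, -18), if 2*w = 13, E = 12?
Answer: -12880/37 ≈ -348.11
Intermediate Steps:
w = 13/2 (w = (1/2)*13 = 13/2 ≈ 6.5000)
Z(d, q) = (-17 + q)/(13/2 + d) (Z(d, q) = (q - 17)/(d + 13/2) = (-17 + q)/(13/2 + d))
184*Z(E, -18) = 184*(2*(-17 - 18)/(13 + 2*12)) = 184*(2*(-35)/(13 + 24)) = 184*(2*(-35)/37) = 184*(2*(1/37)*(-35)) = 184*(-70/37) = -12880/37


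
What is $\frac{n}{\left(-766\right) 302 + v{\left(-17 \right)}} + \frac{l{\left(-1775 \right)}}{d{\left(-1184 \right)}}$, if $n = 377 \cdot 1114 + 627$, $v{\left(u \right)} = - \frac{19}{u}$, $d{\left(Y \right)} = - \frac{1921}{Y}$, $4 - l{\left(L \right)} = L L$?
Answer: $- \frac{2934004690657097}{1510914525} \approx -1.9419 \cdot 10^{6}$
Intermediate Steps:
$l{\left(L \right)} = 4 - L^{2}$ ($l{\left(L \right)} = 4 - L L = 4 - L^{2}$)
$n = 420605$ ($n = 419978 + 627 = 420605$)
$\frac{n}{\left(-766\right) 302 + v{\left(-17 \right)}} + \frac{l{\left(-1775 \right)}}{d{\left(-1184 \right)}} = \frac{420605}{\left(-766\right) 302 - \frac{19}{-17}} + \frac{4 - \left(-1775\right)^{2}}{\left(-1921\right) \frac{1}{-1184}} = \frac{420605}{-231332 - - \frac{19}{17}} + \frac{4 - 3150625}{\left(-1921\right) \left(- \frac{1}{1184}\right)} = \frac{420605}{-231332 + \frac{19}{17}} + \frac{4 - 3150625}{\frac{1921}{1184}} = \frac{420605}{- \frac{3932625}{17}} - \frac{3730335264}{1921} = 420605 \left(- \frac{17}{3932625}\right) - \frac{3730335264}{1921} = - \frac{1430057}{786525} - \frac{3730335264}{1921} = - \frac{2934004690657097}{1510914525}$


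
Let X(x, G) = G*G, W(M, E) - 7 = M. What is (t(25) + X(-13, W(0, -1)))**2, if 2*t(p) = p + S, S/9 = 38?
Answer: 216225/4 ≈ 54056.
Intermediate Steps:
S = 342 (S = 9*38 = 342)
W(M, E) = 7 + M
t(p) = 171 + p/2 (t(p) = (p + 342)/2 = (342 + p)/2 = 171 + p/2)
X(x, G) = G**2
(t(25) + X(-13, W(0, -1)))**2 = ((171 + (1/2)*25) + (7 + 0)**2)**2 = ((171 + 25/2) + 7**2)**2 = (367/2 + 49)**2 = (465/2)**2 = 216225/4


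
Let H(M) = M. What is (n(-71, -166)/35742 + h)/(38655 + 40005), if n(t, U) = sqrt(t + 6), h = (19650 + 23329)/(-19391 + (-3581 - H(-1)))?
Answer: -42979/1806898860 + I*sqrt(65)/2811465720 ≈ -2.3786e-5 + 2.8676e-9*I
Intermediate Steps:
h = -42979/22971 (h = (19650 + 23329)/(-19391 + (-3581 - 1*(-1))) = 42979/(-19391 + (-3581 + 1)) = 42979/(-19391 - 3580) = 42979/(-22971) = 42979*(-1/22971) = -42979/22971 ≈ -1.8710)
n(t, U) = sqrt(6 + t)
(n(-71, -166)/35742 + h)/(38655 + 40005) = (sqrt(6 - 71)/35742 - 42979/22971)/(38655 + 40005) = (sqrt(-65)*(1/35742) - 42979/22971)/78660 = ((I*sqrt(65))*(1/35742) - 42979/22971)*(1/78660) = (I*sqrt(65)/35742 - 42979/22971)*(1/78660) = (-42979/22971 + I*sqrt(65)/35742)*(1/78660) = -42979/1806898860 + I*sqrt(65)/2811465720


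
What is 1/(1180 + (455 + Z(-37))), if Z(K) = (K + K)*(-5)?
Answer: 1/2005 ≈ 0.00049875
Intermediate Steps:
Z(K) = -10*K (Z(K) = (2*K)*(-5) = -10*K)
1/(1180 + (455 + Z(-37))) = 1/(1180 + (455 - 10*(-37))) = 1/(1180 + (455 + 370)) = 1/(1180 + 825) = 1/2005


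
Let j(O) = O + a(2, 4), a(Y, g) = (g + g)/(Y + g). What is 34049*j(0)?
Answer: 136196/3 ≈ 45399.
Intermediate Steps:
a(Y, g) = 2*g/(Y + g) (a(Y, g) = (2*g)/(Y + g) = 2*g/(Y + g))
j(O) = 4/3 + O (j(O) = O + 2*4/(2 + 4) = O + 2*4/6 = O + 2*4*(⅙) = O + 4/3 = 4/3 + O)
34049*j(0) = 34049*(4/3 + 0) = 34049*(4/3) = 136196/3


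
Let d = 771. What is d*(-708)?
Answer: -545868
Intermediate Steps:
d*(-708) = 771*(-708) = -545868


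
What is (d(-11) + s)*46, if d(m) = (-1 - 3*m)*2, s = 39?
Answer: 4738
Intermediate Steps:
d(m) = -2 - 6*m
(d(-11) + s)*46 = ((-2 - 6*(-11)) + 39)*46 = ((-2 + 66) + 39)*46 = (64 + 39)*46 = 103*46 = 4738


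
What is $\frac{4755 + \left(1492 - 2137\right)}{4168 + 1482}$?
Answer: $\frac{411}{565} \approx 0.72743$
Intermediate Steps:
$\frac{4755 + \left(1492 - 2137\right)}{4168 + 1482} = \frac{4755 - 645}{5650} = 4110 \cdot \frac{1}{5650} = \frac{411}{565}$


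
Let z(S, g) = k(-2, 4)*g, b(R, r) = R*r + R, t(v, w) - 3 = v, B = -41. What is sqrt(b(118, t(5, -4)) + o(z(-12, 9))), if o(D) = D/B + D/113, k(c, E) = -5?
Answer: 3*sqrt(2534501182)/4633 ≈ 32.599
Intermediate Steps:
t(v, w) = 3 + v
b(R, r) = R + R*r
z(S, g) = -5*g
o(D) = -72*D/4633 (o(D) = D/(-41) + D/113 = D*(-1/41) + D*(1/113) = -D/41 + D/113 = -72*D/4633)
sqrt(b(118, t(5, -4)) + o(z(-12, 9))) = sqrt(118*(1 + (3 + 5)) - (-360)*9/4633) = sqrt(118*(1 + 8) - 72/4633*(-45)) = sqrt(118*9 + 3240/4633) = sqrt(1062 + 3240/4633) = sqrt(4923486/4633) = 3*sqrt(2534501182)/4633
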